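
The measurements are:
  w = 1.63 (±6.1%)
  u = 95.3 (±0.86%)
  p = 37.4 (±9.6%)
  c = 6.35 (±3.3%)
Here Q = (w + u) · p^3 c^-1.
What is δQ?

2.32e+05

Let h = w + u = 96.9. δh = √(δw² + δu²) = √(0.00989 + 0.672) = 0.826, so δh/h = 0.00852.
Q is then a monomial in h, p, c:
δQ/Q = √((δh/h)² + (3·δp/p)² + (-1·δc/c)²) = √(7.25e-05 + 0.0829 + 0.00109) = 0.290
Q = 7.99e+05, so δQ = 0.290 × 7.99e+05 = 2.32e+05.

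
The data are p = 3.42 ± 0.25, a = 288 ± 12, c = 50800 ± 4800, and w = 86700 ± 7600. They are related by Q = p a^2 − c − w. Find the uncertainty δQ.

32700

Let h = p·a^2 = 2.84e+05. δh/h = √((1·δp/p)² + (2·δa/a)²) = √(0.00534 + 0.00694) = 0.111, so δh = 31400.
Q = h − c − w: δQ = √(δh² + δc² + δw²) = √(9.89e+08 + 2.3e+07 + 5.78e+07) = 32700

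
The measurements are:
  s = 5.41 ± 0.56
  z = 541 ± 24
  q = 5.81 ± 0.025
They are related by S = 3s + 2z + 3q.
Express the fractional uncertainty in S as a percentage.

Sums and differences: (δS)² = Σ (cᵢ δxᵢ)².
  (3·δs)² = 2.82;  (2·δz)² = 2300;  (3·δq)² = 0.00563
δS = √(2310) = 48.0
S = 1120, so δS/S = 48.0/1120 = 0.0431.

4.31%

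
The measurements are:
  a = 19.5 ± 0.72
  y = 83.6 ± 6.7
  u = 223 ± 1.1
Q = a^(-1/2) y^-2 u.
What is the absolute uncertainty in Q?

0.00117

Since Q is a product/quotient, work with relative uncertainties:
  (−½·δa/a)² = (-0.5×0.0369)² = 0.000341;  (-2·δy/y)² = (-2×0.0801)² = 0.0257;  (1·δu/u)² = (1×0.00493)² = 2.43e-05
δQ/Q = √(0.0261) = 0.161
Q = 0.00723, so δQ = 0.161 × 0.00723 = 0.00117.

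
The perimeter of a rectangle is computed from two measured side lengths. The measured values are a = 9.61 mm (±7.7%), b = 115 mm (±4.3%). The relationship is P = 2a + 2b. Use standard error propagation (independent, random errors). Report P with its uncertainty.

Each term contributes (cᵢ δxᵢ)² to (δP)²:
  (2·δa)² = 2.19;  (2·δb)² = 97.8
δP = √(100) = 10.0 mm
P = 249 mm.

249 ± 10.0 mm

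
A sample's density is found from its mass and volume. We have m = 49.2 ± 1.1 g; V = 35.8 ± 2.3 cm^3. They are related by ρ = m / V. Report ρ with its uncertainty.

1.37 ± 0.0935 g/cm^3

Each factor contributes (exponent × relative error)² to (δρ/ρ)²:
  (1·δm/m)² = (1×0.0224)² = 0.000500;  (-1·δV/V)² = (-1×0.0642)² = 0.00413
δρ/ρ = √(0.00463) = 0.0680
ρ = 1.37 g/cm^3, so δρ = 0.0680 × 1.37 = 0.0935 g/cm^3.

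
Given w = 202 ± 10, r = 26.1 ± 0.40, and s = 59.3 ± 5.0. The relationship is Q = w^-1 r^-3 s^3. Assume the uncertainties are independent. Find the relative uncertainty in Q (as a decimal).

Products/powers → add relative errors in quadrature, weighted by exponent:
  (-1·δw/w)² = (-1×0.0495)² = 0.00245;  (-3·δr/r)² = (-3×0.0153)² = 0.00211;  (3·δs/s)² = (3×0.0843)² = 0.0640
δQ/Q = √(0.0685) = 0.262

0.262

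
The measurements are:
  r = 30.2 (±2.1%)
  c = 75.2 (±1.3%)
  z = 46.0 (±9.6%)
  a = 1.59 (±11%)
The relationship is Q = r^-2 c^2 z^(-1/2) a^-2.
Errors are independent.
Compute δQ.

For a monomial Q ∝ r^-2, c^2, z^(-1/2), a^-2, fractional errors add in quadrature:
  (-2·δr/r)² = (-2×0.0210)² = 0.00176;  (2·δc/c)² = (2×0.0130)² = 0.000676;  (−½·δz/z)² = (-0.5×0.0960)² = 0.00230;  (-2·δa/a)² = (-2×0.110)² = 0.0484
δQ/Q = √(0.0531) = 0.231
Q = 0.362, so δQ = 0.231 × 0.362 = 0.0834.

0.0834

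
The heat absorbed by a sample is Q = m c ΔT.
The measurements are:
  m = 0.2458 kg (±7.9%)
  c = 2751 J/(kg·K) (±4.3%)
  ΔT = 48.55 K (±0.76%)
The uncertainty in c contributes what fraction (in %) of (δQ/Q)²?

22.7%

(δQ/Q)² = (1·δm/m)² + (1·δc/c)² + (1·δΔT/ΔT)²
  m term: (1×0.0790)² = 0.00624
  c term: (1×0.0430)² = 0.00185
  ΔT term: (1×0.00760)² = 5.78e-05
Total = 0.00815. Share from c = 0.00185/0.00815 = 0.227.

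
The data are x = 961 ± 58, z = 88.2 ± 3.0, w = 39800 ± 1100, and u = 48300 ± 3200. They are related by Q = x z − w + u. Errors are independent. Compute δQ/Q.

0.0727

Let p = x·z = 84800. δp/p = √((1·δx/x)² + (1·δz/z)²) = √(0.00364 + 0.00116) = 0.0693, so δp = 5870.
Q = p − w + u: δQ = √(δp² + δw² + δu²) = √(3.45e+07 + 1.21e+06 + 1.02e+07) = 6780
Q = 93300, so δQ/Q = 6780/93300 = 0.0727.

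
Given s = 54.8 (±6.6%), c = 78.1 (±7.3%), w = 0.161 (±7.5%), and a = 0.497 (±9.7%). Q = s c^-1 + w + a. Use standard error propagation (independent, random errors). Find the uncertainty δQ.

Let p = s·c^-1 = 0.702. δp/p = √((1·δs/s)² + (-1·δc/c)²) = √(0.00436 + 0.00533) = 0.0984, so δp = 0.0691.
Q = p + w + a: δQ = √(δp² + δw² + δa²) = √(0.00477 + 0.000146 + 0.00232) = 0.0851

0.0851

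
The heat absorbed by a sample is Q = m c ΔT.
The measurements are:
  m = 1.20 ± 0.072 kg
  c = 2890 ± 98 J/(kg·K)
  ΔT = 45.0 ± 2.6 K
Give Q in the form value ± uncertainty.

Since Q is a product/quotient, work with relative uncertainties:
  (1·δm/m)² = (1×0.0600)² = 0.00360;  (1·δc/c)² = (1×0.0339)² = 0.00115;  (1·δΔT/ΔT)² = (1×0.0578)² = 0.00334
δQ/Q = √(0.00809) = 0.0899
Q = 1.56e+05 J, so δQ = 0.0899 × 1.56e+05 = 14000 J.

(1.56 ± 0.140) × 10^5 J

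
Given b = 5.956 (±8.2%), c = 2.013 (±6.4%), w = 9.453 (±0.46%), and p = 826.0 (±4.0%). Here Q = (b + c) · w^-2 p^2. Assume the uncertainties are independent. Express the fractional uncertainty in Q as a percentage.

10.2%

Let u = b + c = 7.969. δu = √(δb² + δc²) = √(0.239 + 0.0166) = 0.505, so δu/u = 0.0634.
Q is then a monomial in u, w, p:
δQ/Q = √((δu/u)² + (-2·δw/w)² + (2·δp/p)²) = √(0.00402 + 8.46e-05 + 0.00640) = 0.102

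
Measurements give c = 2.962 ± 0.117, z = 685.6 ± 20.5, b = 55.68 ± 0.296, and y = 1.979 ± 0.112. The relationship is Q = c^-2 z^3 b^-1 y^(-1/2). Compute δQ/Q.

Since Q is a product/quotient, work with relative uncertainties:
  (-2·δc/c)² = (-2×0.0395)² = 0.00624;  (3·δz/z)² = (3×0.0299)² = 0.00805;  (-1·δb/b)² = (-1×0.00532)² = 2.83e-05;  (−½·δy/y)² = (-0.5×0.0566)² = 0.000801
δQ/Q = √(0.0151) = 0.123

0.123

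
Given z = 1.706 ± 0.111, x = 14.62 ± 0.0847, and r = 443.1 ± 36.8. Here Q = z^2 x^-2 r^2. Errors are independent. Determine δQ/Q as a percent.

21.1%

Each factor contributes (exponent × relative error)² to (δQ/Q)²:
  (2·δz/z)² = (2×0.0651)² = 0.0169;  (-2·δx/x)² = (-2×0.00579)² = 0.000134;  (2·δr/r)² = (2×0.0831)² = 0.0276
δQ/Q = √(0.0447) = 0.211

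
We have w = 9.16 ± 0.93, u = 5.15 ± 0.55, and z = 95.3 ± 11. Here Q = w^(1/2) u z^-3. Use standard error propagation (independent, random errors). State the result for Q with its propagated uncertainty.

Since Q is a product/quotient, work with relative uncertainties:
  (½·δw/w)² = (0.5×0.102)² = 0.00258;  (1·δu/u)² = (1×0.107)² = 0.0114;  (-3·δz/z)² = (-3×0.115)² = 0.120
δQ/Q = √(0.134) = 0.366
Q = 1.8e-05, so δQ = 0.366 × 1.8e-05 = 6.59e-06.

(1.80 ± 0.659) × 10^-5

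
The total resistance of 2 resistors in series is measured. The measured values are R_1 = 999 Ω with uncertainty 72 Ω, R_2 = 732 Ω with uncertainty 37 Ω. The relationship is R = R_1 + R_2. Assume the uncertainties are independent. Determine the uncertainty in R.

For a sum/difference, combine absolute errors in quadrature:
  (δR_1)² = 5180;  (δR_2)² = 1370
δR = √(6550) = 81.0 Ω

81.0 Ω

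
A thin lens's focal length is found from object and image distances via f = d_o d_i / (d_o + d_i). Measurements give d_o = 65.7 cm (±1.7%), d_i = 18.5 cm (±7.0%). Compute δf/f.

∂f/∂d_o = (d_i/(d_o+d_i))² = 0.0483;  ∂f/∂d_i = (d_o/(d_o+d_i))² = 0.609
δf = √((∂f/∂d_o · δd_o)² + (∂f/∂d_i · δd_i)²) = √(0.00291 + 0.622) = 0.790 cm
f = 14.4 cm, so δf/f = 0.790/14.4 = 0.0547.

0.0547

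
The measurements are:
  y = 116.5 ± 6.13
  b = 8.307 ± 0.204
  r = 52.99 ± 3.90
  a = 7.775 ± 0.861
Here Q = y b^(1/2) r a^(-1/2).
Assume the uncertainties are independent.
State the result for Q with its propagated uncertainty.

Q is a product of powers, so relative uncertainties combine in quadrature:
  (1·δy/y)² = (1×0.0526)² = 0.00277;  (½·δb/b)² = (0.5×0.0246)² = 0.000151;  (1·δr/r)² = (1×0.0736)² = 0.00542;  (−½·δa/a)² = (-0.5×0.111)² = 0.00307
δQ/Q = √(0.0114) = 0.107
Q = 6381, so δQ = 0.107 × 6381 = 681.

6381 ± 681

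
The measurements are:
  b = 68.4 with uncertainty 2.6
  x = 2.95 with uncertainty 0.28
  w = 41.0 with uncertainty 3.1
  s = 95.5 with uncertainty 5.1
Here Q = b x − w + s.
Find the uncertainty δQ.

Let p = b·x = 202. δp/p = √((1·δb/b)² + (1·δx/x)²) = √(0.00144 + 0.00901) = 0.102, so δp = 20.6.
Q = p − w + s: δQ = √(δp² + δw² + δs²) = √(426 + 9.61 + 26.0) = 21.5

21.5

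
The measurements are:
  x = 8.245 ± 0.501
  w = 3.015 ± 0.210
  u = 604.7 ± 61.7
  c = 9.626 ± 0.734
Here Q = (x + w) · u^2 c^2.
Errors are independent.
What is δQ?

9.89e+07

Let h = x + w = 11.26. δh = √(δx² + δw²) = √(0.251 + 0.0441) = 0.543, so δh/h = 0.0482.
Q is then a monomial in h, u, c:
δQ/Q = √((δh/h)² + (2·δu/u)² + (2·δc/c)²) = √(0.00233 + 0.0416 + 0.0233) = 0.259
Q = 3.815e+08, so δQ = 0.259 × 3.815e+08 = 9.89e+07.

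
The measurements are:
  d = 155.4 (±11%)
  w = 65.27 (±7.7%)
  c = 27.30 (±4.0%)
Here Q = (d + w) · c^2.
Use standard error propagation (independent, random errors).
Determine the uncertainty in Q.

Let u = d + w = 220.7. δu = √(δd² + δw²) = √(292 + 25.3) = 17.8, so δu/u = 0.0807.
Q is then a monomial in u, c:
δQ/Q = √((δu/u)² + (2·δc/c)²) = √(0.00652 + 0.00640) = 0.114
Q = 164500, so δQ = 0.114 × 164500 = 18700.

18700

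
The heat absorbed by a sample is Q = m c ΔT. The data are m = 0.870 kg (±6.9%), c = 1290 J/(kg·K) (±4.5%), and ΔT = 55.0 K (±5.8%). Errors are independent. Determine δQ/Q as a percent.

10.1%

Since Q is a product/quotient, work with relative uncertainties:
  (1·δm/m)² = (1×0.0690)² = 0.00476;  (1·δc/c)² = (1×0.0450)² = 0.00202;  (1·δΔT/ΔT)² = (1×0.0580)² = 0.00336
δQ/Q = √(0.0101) = 0.101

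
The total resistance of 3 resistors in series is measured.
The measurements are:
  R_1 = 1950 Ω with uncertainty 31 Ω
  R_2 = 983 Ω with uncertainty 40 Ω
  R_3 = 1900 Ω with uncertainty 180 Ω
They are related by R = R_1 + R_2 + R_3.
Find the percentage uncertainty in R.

Sums and differences: (δR)² = Σ (cᵢ δxᵢ)².
  (δR_1)² = 961;  (δR_2)² = 1600;  (δR_3)² = 32400
δR = √(35000) = 187 Ω
R = 4830 Ω, so δR/R = 187/4830 = 0.0387.

3.87%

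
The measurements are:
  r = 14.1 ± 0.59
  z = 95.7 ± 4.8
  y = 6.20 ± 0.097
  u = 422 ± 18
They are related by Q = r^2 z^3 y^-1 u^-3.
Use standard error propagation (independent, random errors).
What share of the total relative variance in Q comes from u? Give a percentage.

(δQ/Q)² = (2·δr/r)² + (3·δz/z)² + (-1·δy/y)² + (-3·δu/u)²
  r term: (2×0.0418)² = 0.00700
  z term: (3×0.0502)² = 0.0226
  y term: (-1×0.0156)² = 0.000245
  u term: (-3×0.0427)² = 0.0164
Total = 0.0463. Share from u = 0.0164/0.0463 = 0.354.

35.4%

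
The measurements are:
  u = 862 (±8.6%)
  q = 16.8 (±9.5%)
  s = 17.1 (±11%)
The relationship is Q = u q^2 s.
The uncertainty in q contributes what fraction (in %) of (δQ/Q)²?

(δQ/Q)² = (1·δu/u)² + (2·δq/q)² + (1·δs/s)²
  u term: (1×0.0860)² = 0.00740
  q term: (2×0.0950)² = 0.0361
  s term: (1×0.110)² = 0.0121
Total = 0.0556. Share from q = 0.0361/0.0556 = 0.649.

64.9%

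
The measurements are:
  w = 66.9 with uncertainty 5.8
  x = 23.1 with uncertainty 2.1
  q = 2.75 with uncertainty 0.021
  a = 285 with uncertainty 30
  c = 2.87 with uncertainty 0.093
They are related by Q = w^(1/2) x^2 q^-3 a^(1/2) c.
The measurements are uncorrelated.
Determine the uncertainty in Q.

Q is a product of powers, so relative uncertainties combine in quadrature:
  (½·δw/w)² = (0.5×0.0867)² = 0.00188;  (2·δx/x)² = (2×0.0909)² = 0.0331;  (-3·δq/q)² = (-3×0.00764)² = 0.000525;  (½·δa/a)² = (0.5×0.105)² = 0.00277;  (1·δc/c)² = (1×0.0324)² = 0.00105
δQ/Q = √(0.0393) = 0.198
Q = 10200, so δQ = 0.198 × 10200 = 2020.

2020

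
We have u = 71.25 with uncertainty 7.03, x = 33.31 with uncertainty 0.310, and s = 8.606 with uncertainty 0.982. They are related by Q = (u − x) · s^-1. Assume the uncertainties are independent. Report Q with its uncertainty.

Let w = u − x = 37.94. δw = √(δu² + δx²) = √(49.4 + 0.0961) = 7.04, so δw/w = 0.185.
Q is then a monomial in w, s:
δQ/Q = √((δw/w)² + (-1·δs/s)²) = √(0.0344 + 0.0130) = 0.218
Q = 4.409, so δQ = 0.218 × 4.409 = 0.960.

4.409 ± 0.960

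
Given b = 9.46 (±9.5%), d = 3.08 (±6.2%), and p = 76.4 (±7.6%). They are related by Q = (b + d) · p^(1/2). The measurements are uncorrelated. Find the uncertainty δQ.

9.05

Let u = b + d = 12.5. δu = √(δb² + δd²) = √(0.808 + 0.0365) = 0.919, so δu/u = 0.0733.
Q is then a monomial in u, p:
δQ/Q = √((δu/u)² + (½·δp/p)²) = √(0.00537 + 0.00144) = 0.0825
Q = 110, so δQ = 0.0825 × 110 = 9.05.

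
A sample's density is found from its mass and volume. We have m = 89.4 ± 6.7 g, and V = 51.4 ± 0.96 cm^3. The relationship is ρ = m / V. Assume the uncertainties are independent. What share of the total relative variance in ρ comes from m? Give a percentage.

(δρ/ρ)² = (1·δm/m)² + (-1·δV/V)²
  m term: (1×0.0749)² = 0.00562
  V term: (-1×0.0187)² = 0.000349
Total = 0.00597. Share from m = 0.00562/0.00597 = 0.942.

94.2%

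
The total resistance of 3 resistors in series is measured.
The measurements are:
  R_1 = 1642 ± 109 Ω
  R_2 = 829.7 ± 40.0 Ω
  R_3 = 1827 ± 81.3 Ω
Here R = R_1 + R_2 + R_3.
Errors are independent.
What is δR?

142 Ω

Sums and differences: (δR)² = Σ (cᵢ δxᵢ)².
  (δR_1)² = 11900;  (δR_2)² = 1600;  (δR_3)² = 6610
δR = √(20100) = 142 Ω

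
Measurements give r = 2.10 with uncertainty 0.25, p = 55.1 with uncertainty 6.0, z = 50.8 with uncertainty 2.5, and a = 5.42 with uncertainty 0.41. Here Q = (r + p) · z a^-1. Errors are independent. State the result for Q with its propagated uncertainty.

Let u = r + p = 57.2. δu = √(δr² + δp²) = √(0.0625 + 36.0) = 6.01, so δu/u = 0.105.
Q is then a monomial in u, z, a:
δQ/Q = √((δu/u)² + (1·δz/z)² + (-1·δa/a)²) = √(0.0110 + 0.00242 + 0.00572) = 0.138
Q = 536, so δQ = 0.138 × 536 = 74.2.

536 ± 74.2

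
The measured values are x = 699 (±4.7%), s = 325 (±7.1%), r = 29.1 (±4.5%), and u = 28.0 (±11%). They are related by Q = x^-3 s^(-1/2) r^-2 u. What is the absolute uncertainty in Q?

Q is a product of powers, so relative uncertainties combine in quadrature:
  (-3·δx/x)² = (-3×0.0470)² = 0.0199;  (−½·δs/s)² = (-0.5×0.0710)² = 0.00126;  (-2·δr/r)² = (-2×0.0450)² = 0.00810;  (1·δu/u)² = (1×0.110)² = 0.0121
δQ/Q = √(0.0413) = 0.203
Q = 5.37e-12, so δQ = 0.203 × 5.37e-12 = 1.09e-12.

1.09e-12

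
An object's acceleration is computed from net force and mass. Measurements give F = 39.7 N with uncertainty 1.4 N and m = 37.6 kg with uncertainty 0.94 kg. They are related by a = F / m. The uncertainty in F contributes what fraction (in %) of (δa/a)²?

66.6%

(δa/a)² = (1·δF/F)² + (-1·δm/m)²
  F term: (1×0.0353)² = 0.00124
  m term: (-1×0.0250)² = 0.000625
Total = 0.00187. Share from F = 0.00124/0.00187 = 0.666.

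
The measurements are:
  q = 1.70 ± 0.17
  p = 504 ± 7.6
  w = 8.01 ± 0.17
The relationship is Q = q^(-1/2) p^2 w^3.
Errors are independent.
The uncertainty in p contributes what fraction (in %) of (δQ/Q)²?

12.2%

(δQ/Q)² = (−½·δq/q)² + (2·δp/p)² + (3·δw/w)²
  q term: (-0.5×0.100)² = 0.00250
  p term: (2×0.0151)² = 0.000910
  w term: (3×0.0212)² = 0.00405
Total = 0.00746. Share from p = 0.000910/0.00746 = 0.122.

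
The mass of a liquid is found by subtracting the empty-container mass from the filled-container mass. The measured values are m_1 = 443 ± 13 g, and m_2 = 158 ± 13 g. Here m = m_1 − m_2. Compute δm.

18.4 g

m is a linear combination, so absolute uncertainties add in quadrature:
  (δm_1)² = 169;  (δm_2)² = 169
δm = √(338) = 18.4 g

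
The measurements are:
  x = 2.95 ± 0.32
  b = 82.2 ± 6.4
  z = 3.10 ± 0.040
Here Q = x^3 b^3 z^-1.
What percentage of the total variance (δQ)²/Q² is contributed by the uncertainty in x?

65.9%

(δQ/Q)² = (3·δx/x)² + (3·δb/b)² + (-1·δz/z)²
  x term: (3×0.108)² = 0.106
  b term: (3×0.0779)² = 0.0546
  z term: (-1×0.0129)² = 0.000166
Total = 0.161. Share from x = 0.106/0.161 = 0.659.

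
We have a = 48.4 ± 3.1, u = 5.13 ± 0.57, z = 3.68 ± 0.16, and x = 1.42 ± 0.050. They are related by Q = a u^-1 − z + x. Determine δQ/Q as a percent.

17.0%

Let p = a·u^-1 = 9.43. δp/p = √((1·δa/a)² + (-1·δu/u)²) = √(0.00410 + 0.0123) = 0.128, so δp = 1.21.
Q = p − z + x: δQ = √(δp² + δz² + δx²) = √(1.46 + 0.0256 + 0.00250) = 1.22
Q = 7.17, so δQ/Q = 1.22/7.17 = 0.170.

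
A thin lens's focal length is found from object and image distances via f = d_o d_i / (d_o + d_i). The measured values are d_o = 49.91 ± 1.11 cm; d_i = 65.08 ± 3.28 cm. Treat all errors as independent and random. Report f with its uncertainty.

28.25 ± 0.713 cm

∂f/∂d_o = (d_i/(d_o+d_i))² = 0.320;  ∂f/∂d_i = (d_o/(d_o+d_i))² = 0.188
δf = √((∂f/∂d_o · δd_o)² + (∂f/∂d_i · δd_i)²) = √(0.126 + 0.382) = 0.713 cm
f = 28.25 cm.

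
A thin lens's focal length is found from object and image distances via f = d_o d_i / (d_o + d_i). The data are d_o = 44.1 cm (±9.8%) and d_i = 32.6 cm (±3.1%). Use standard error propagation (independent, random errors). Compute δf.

0.849 cm

∂f/∂d_o = (d_i/(d_o+d_i))² = 0.181;  ∂f/∂d_i = (d_o/(d_o+d_i))² = 0.331
δf = √((∂f/∂d_o · δd_o)² + (∂f/∂d_i · δd_i)²) = √(0.610 + 0.112) = 0.849 cm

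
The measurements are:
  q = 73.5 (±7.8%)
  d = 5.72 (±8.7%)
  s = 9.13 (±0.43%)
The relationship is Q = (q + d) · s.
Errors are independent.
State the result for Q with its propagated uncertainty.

Let u = q + d = 79.2. δu = √(δq² + δd²) = √(32.9 + 0.248) = 5.75, so δu/u = 0.0726.
Q is then a monomial in u, s:
δQ/Q = √((δu/u)² + (1·δs/s)²) = √(0.00528 + 1.85e-05) = 0.0728
Q = 723, so δQ = 0.0728 × 723 = 52.6.

723 ± 52.6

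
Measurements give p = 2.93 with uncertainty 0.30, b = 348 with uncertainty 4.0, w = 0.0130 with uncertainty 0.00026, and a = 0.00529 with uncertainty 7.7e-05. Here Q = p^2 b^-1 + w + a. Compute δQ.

Let h = p^2·b^-1 = 0.0247. δh/h = √((2·δp/p)² + (-1·δb/b)²) = √(0.0419 + 0.000132) = 0.205, so δh = 0.00506.
Q = h + w + a: δQ = √(δh² + δw² + δa²) = √(2.56e-05 + 6.76e-08 + 5.93e-09) = 0.00507

0.00507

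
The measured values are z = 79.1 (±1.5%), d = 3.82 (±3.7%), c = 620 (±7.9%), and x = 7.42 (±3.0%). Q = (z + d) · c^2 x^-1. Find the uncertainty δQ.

6.94e+05

Let u = z + d = 82.9. δu = √(δz² + δd²) = √(1.41 + 0.0200) = 1.19, so δu/u = 0.0144.
Q is then a monomial in u, c, x:
δQ/Q = √((δu/u)² + (2·δc/c)² + (-1·δx/x)²) = √(0.000208 + 0.0250 + 0.000900) = 0.161
Q = 4.3e+06, so δQ = 0.161 × 4.3e+06 = 6.94e+05.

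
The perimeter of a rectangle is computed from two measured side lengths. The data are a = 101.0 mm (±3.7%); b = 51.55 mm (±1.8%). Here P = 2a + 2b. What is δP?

7.70 mm

P is a linear combination, so absolute uncertainties add in quadrature:
  (2·δa)² = 55.9;  (2·δb)² = 3.44
δP = √(59.3) = 7.70 mm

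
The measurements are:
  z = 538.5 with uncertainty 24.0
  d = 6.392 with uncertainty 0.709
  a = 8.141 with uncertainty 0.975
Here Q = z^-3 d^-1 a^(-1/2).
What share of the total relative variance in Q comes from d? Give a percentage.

36.4%

(δQ/Q)² = (-3·δz/z)² + (-1·δd/d)² + (−½·δa/a)²
  z term: (-3×0.0446)² = 0.0179
  d term: (-1×0.111)² = 0.0123
  a term: (-0.5×0.120)² = 0.00359
Total = 0.0338. Share from d = 0.0123/0.0338 = 0.364.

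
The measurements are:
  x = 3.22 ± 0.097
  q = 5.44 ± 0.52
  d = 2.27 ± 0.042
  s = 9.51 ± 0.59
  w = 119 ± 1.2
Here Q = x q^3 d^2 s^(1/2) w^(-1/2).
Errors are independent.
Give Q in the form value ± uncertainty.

755 ± 221

Since Q is a product/quotient, work with relative uncertainties:
  (1·δx/x)² = (1×0.0301)² = 0.000907;  (3·δq/q)² = (3×0.0956)² = 0.0822;  (2·δd/d)² = (2×0.0185)² = 0.00137;  (½·δs/s)² = (0.5×0.0620)² = 0.000962;  (−½·δw/w)² = (-0.5×0.0101)² = 2.54e-05
δQ/Q = √(0.0855) = 0.292
Q = 755, so δQ = 0.292 × 755 = 221.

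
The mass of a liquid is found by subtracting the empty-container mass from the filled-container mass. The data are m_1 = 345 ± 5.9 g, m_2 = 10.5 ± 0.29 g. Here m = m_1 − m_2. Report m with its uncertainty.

334 ± 5.91 g

m is a linear combination, so absolute uncertainties add in quadrature:
  (δm_1)² = 34.8;  (δm_2)² = 0.0841
δm = √(34.9) = 5.91 g
m = 334 g.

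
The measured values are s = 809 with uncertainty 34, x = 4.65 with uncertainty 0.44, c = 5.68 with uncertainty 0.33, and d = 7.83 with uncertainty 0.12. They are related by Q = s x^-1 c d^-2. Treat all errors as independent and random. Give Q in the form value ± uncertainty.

Relative error in a monomial: (δQ/Q)² = Σ (nᵢ · δxᵢ/xᵢ)².
  (1·δs/s)² = (1×0.0420)² = 0.00177;  (-1·δx/x)² = (-1×0.0946)² = 0.00895;  (1·δc/c)² = (1×0.0581)² = 0.00338;  (-2·δd/d)² = (-2×0.0153)² = 0.000940
δQ/Q = √(0.0150) = 0.123
Q = 16.1, so δQ = 0.123 × 16.1 = 1.98.

16.1 ± 1.98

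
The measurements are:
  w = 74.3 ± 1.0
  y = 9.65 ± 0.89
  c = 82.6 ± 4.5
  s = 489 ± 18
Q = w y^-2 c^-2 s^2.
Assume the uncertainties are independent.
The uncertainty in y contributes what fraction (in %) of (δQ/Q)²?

(δQ/Q)² = (1·δw/w)² + (-2·δy/y)² + (-2·δc/c)² + (2·δs/s)²
  w term: (1×0.0135)² = 0.000181
  y term: (-2×0.0922)² = 0.0340
  c term: (-2×0.0545)² = 0.0119
  s term: (2×0.0368)² = 0.00542
Total = 0.0515. Share from y = 0.0340/0.0515 = 0.661.

66.1%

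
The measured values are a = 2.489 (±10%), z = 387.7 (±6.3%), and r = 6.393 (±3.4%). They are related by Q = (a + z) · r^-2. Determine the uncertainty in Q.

Let u = a + z = 390.2. δu = √(δa² + δz²) = √(0.0620 + 597) = 24.4, so δu/u = 0.0626.
Q is then a monomial in u, r:
δQ/Q = √((δu/u)² + (-2·δr/r)²) = √(0.00392 + 0.00462) = 0.0924
Q = 9.547, so δQ = 0.0924 × 9.547 = 0.882.

0.882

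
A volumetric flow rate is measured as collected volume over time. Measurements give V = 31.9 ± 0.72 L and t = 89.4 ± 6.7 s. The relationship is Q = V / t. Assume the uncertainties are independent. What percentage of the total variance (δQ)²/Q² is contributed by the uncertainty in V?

(δQ/Q)² = (1·δV/V)² + (-1·δt/t)²
  V term: (1×0.0226)² = 0.000509
  t term: (-1×0.0749)² = 0.00562
Total = 0.00613. Share from V = 0.000509/0.00613 = 0.0832.

8.32%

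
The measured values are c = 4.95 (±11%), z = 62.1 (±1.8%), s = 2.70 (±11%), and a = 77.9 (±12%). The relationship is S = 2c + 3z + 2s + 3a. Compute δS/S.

0.0649

S is a linear combination, so absolute uncertainties add in quadrature:
  (2·δc)² = 1.19;  (3·δz)² = 11.2;  (2·δs)² = 0.353;  (3·δa)² = 786
δS = √(799) = 28.3
S = 435, so δS/S = 28.3/435 = 0.0649.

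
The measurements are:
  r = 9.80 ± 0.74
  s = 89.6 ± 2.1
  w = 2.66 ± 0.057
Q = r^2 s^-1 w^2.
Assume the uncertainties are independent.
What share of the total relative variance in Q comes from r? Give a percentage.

90.5%

(δQ/Q)² = (2·δr/r)² + (-1·δs/s)² + (2·δw/w)²
  r term: (2×0.0755)² = 0.0228
  s term: (-1×0.0234)² = 0.000549
  w term: (2×0.0214)² = 0.00184
Total = 0.0252. Share from r = 0.0228/0.0252 = 0.905.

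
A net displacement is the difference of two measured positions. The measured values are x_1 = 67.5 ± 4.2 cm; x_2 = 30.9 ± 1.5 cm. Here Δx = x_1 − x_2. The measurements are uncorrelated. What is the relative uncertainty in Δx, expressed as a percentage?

Absolute uncertainties add in quadrature for a linear combination:
  (δx_1)² = 17.6;  (δx_2)² = 2.25
δΔx = √(19.9) = 4.46 cm
Δx = 36.6 cm, so δΔx/Δx = 4.46/36.6 = 0.122.

12.2%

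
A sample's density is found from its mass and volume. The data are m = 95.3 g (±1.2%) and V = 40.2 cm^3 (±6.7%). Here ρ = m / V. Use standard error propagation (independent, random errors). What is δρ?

For a monomial ρ ∝ m, V^-1, fractional errors add in quadrature:
  (1·δm/m)² = (1×0.0120)² = 0.000144;  (-1·δV/V)² = (-1×0.0670)² = 0.00449
δρ/ρ = √(0.00463) = 0.0681
ρ = 2.37 g/cm^3, so δρ = 0.0681 × 2.37 = 0.161 g/cm^3.

0.161 g/cm^3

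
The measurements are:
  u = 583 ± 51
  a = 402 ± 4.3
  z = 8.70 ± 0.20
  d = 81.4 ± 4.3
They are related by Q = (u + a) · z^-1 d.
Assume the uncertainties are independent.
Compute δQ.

Let w = u + a = 985. δw = √(δu² + δa²) = √(2600 + 18.5) = 51.2, so δw/w = 0.0520.
Q is then a monomial in w, z, d:
δQ/Q = √((δw/w)² + (-1·δz/z)² + (1·δd/d)²) = √(0.00270 + 0.000528 + 0.00279) = 0.0776
Q = 9220, so δQ = 0.0776 × 9220 = 715.

715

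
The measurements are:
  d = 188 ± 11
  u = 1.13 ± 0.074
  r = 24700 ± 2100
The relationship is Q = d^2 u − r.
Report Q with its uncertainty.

15200 ± 5750

Let p = d^2·u = 39900. δp/p = √((2·δd/d)² + (1·δu/u)²) = √(0.0137 + 0.00429) = 0.134, so δp = 5360.
Q = p − r: δQ = √(δp² + δr²) = √(2.87e+07 + 4.41e+06) = 5750
Q = 15200.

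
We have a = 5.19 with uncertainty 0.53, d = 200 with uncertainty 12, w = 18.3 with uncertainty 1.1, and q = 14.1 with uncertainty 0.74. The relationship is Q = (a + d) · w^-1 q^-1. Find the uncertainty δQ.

Let u = a + d = 205. δu = √(δa² + δd²) = √(0.281 + 144) = 12.0, so δu/u = 0.0585.
Q is then a monomial in u, w, q:
δQ/Q = √((δu/u)² + (-1·δw/w)² + (-1·δq/q)²) = √(0.00343 + 0.00361 + 0.00275) = 0.0990
Q = 0.795, so δQ = 0.0990 × 0.795 = 0.0787.

0.0787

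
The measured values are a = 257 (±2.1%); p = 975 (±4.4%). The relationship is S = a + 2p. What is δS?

Each term contributes (cᵢ δxᵢ)² to (δS)²:
  (δa)² = 29.1;  (2·δp)² = 7360
δS = √(7390) = 86.0

86.0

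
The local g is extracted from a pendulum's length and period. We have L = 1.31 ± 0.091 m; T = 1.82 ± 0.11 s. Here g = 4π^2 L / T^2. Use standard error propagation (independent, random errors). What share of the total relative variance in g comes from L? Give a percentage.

24.8%

(δg/g)² = (1·δL/L)² + (-2·δT/T)²
  L term: (1×0.0695)² = 0.00483
  T term: (-2×0.0604)² = 0.0146
Total = 0.0194. Share from L = 0.00483/0.0194 = 0.248.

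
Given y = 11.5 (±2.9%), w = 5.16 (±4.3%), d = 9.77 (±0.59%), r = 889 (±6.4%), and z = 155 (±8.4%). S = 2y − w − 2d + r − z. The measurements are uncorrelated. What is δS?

58.4

Sums and differences: (δS)² = Σ (cᵢ δxᵢ)².
  (2·δy)² = 0.445;  (δw)² = 0.0492;  (2·δd)² = 0.0133;  (δr)² = 3240;  (δz)² = 170
δS = √(3410) = 58.4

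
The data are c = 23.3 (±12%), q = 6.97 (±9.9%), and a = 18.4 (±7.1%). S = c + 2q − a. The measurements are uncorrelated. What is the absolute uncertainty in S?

Each term contributes (cᵢ δxᵢ)² to (δS)²:
  (δc)² = 7.82;  (2·δq)² = 1.90;  (δa)² = 1.71
δS = √(11.4) = 3.38

3.38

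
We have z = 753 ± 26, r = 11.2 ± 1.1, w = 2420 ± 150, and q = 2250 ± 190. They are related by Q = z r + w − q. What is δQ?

911

Let p = z·r = 8430. δp/p = √((1·δz/z)² + (1·δr/r)²) = √(0.00119 + 0.00965) = 0.104, so δp = 878.
Q = p + w − q: δQ = √(δp² + δw² + δq²) = √(7.71e+05 + 22500 + 36100) = 911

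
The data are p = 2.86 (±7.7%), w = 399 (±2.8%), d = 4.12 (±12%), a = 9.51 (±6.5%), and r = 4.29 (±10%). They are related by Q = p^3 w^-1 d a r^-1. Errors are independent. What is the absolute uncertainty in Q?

Q is a product of powers, so relative uncertainties combine in quadrature:
  (3·δp/p)² = (3×0.0770)² = 0.0534;  (-1·δw/w)² = (-1×0.0280)² = 0.000784;  (1·δd/d)² = (1×0.120)² = 0.0144;  (1·δa/a)² = (1×0.0650)² = 0.00423;  (-1·δr/r)² = (-1×0.100)² = 0.0100
δQ/Q = √(0.0828) = 0.288
Q = 0.535, so δQ = 0.288 × 0.535 = 0.154.

0.154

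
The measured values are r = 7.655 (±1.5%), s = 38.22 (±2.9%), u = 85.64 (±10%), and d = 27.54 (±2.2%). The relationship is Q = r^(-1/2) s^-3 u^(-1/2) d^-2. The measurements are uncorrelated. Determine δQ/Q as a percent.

Products/powers → add relative errors in quadrature, weighted by exponent:
  (−½·δr/r)² = (-0.5×0.0150)² = 5.62e-05;  (-3·δs/s)² = (-3×0.0290)² = 0.00757;  (−½·δu/u)² = (-0.5×0.100)² = 0.00250;  (-2·δd/d)² = (-2×0.0220)² = 0.00194
δQ/Q = √(0.0121) = 0.110

11.0%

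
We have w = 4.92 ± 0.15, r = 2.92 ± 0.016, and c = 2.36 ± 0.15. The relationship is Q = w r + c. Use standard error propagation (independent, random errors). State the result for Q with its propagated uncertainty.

16.7 ± 0.470

Let p = w·r = 14.4. δp/p = √((1·δw/w)² + (1·δr/r)²) = √(0.000930 + 3e-05) = 0.0310, so δp = 0.445.
Q = p + c: δQ = √(δp² + δc²) = √(0.198 + 0.0225) = 0.470
Q = 16.7.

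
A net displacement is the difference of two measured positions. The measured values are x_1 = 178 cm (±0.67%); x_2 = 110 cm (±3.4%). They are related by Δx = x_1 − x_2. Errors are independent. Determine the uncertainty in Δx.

3.93 cm

Each term contributes (cᵢ δxᵢ)² to (δΔx)²:
  (δx_1)² = 1.42;  (δx_2)² = 14.0
δΔx = √(15.4) = 3.93 cm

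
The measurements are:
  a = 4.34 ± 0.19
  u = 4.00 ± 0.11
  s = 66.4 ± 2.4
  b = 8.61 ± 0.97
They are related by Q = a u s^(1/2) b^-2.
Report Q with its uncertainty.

Q is a product of powers, so relative uncertainties combine in quadrature:
  (1·δa/a)² = (1×0.0438)² = 0.00192;  (1·δu/u)² = (1×0.0275)² = 0.000756;  (½·δs/s)² = (0.5×0.0361)² = 0.000327;  (-2·δb/b)² = (-2×0.113)² = 0.0508
δQ/Q = √(0.0538) = 0.232
Q = 1.91, so δQ = 0.232 × 1.91 = 0.442.

1.91 ± 0.442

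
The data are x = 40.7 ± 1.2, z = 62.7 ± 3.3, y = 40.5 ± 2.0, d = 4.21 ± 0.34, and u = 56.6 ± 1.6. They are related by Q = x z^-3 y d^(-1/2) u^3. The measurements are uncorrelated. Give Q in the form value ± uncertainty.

Relative error in a monomial: (δQ/Q)² = Σ (nᵢ · δxᵢ/xᵢ)².
  (1·δx/x)² = (1×0.0295)² = 0.000869;  (-3·δz/z)² = (-3×0.0526)² = 0.0249;  (1·δy/y)² = (1×0.0494)² = 0.00244;  (−½·δd/d)² = (-0.5×0.0808)² = 0.00163;  (3·δu/u)² = (3×0.0283)² = 0.00719
δQ/Q = √(0.0371) = 0.193
Q = 591, so δQ = 0.193 × 591 = 114.

591 ± 114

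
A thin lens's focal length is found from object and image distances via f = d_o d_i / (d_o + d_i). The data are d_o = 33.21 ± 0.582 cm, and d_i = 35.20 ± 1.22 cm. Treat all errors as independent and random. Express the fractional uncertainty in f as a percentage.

1.91%

∂f/∂d_o = (d_i/(d_o+d_i))² = 0.265;  ∂f/∂d_i = (d_o/(d_o+d_i))² = 0.236
δf = √((∂f/∂d_o · δd_o)² + (∂f/∂d_i · δd_i)²) = √(0.0237 + 0.0827) = 0.326 cm
f = 17.09 cm, so δf/f = 0.326/17.09 = 0.0191.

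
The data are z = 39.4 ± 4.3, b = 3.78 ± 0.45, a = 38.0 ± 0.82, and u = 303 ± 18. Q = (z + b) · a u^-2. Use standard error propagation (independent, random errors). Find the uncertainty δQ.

Let w = z + b = 43.2. δw = √(δz² + δb²) = √(18.5 + 0.203) = 4.32, so δw/w = 0.100.
Q is then a monomial in w, a, u:
δQ/Q = √((δw/w)² + (1·δa/a)² + (-2·δu/u)²) = √(0.0100 + 0.000466 + 0.0141) = 0.157
Q = 0.0179, so δQ = 0.157 × 0.0179 = 0.00280.

0.00280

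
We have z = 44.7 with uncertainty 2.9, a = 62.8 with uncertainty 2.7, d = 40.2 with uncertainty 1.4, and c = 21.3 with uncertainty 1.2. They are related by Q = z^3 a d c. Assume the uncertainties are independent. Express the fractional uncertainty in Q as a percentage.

21.0%

Relative error in a monomial: (δQ/Q)² = Σ (nᵢ · δxᵢ/xᵢ)².
  (3·δz/z)² = (3×0.0649)² = 0.0379;  (1·δa/a)² = (1×0.0430)² = 0.00185;  (1·δd/d)² = (1×0.0348)² = 0.00121;  (1·δc/c)² = (1×0.0563)² = 0.00317
δQ/Q = √(0.0441) = 0.210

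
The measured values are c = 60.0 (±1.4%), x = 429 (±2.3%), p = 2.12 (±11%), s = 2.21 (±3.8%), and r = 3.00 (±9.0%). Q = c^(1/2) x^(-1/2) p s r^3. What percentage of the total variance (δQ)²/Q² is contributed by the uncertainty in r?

(δQ/Q)² = (½·δc/c)² + (−½·δx/x)² + (1·δp/p)² + (1·δs/s)² + (3·δr/r)²
  c term: (0.5×0.0140)² = 4.9e-05
  x term: (-0.5×0.0230)² = 0.000132
  p term: (1×0.110)² = 0.0121
  s term: (1×0.0380)² = 0.00144
  r term: (3×0.0900)² = 0.0729
Total = 0.0866. Share from r = 0.0729/0.0866 = 0.842.

84.2%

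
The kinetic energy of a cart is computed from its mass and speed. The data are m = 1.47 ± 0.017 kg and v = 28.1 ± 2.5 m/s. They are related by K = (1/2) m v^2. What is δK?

103 J

Since K is a product/quotient, work with relative uncertainties:
  (1·δm/m)² = (1×0.0116)² = 0.000134;  (2·δv/v)² = (2×0.0890)² = 0.0317
δK/K = √(0.0318) = 0.178
K = 580 J, so δK = 0.178 × 580 = 103 J.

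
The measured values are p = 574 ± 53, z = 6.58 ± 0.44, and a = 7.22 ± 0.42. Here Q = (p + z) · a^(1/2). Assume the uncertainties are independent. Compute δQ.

Let u = p + z = 581. δu = √(δp² + δz²) = √(2810 + 0.194) = 53.0, so δu/u = 0.0913.
Q is then a monomial in u, a:
δQ/Q = √((δu/u)² + (½·δa/a)²) = √(0.00833 + 0.000846) = 0.0958
Q = 1560, so δQ = 0.0958 × 1560 = 149.

149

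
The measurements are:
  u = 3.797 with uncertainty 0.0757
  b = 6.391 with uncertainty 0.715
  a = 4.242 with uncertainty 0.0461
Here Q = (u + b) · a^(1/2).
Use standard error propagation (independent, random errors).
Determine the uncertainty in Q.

1.49

Let w = u + b = 10.19. δw = √(δu² + δb²) = √(0.00573 + 0.511) = 0.719, so δw/w = 0.0706.
Q is then a monomial in w, a:
δQ/Q = √((δw/w)² + (½·δa/a)²) = √(0.00498 + 2.95e-05) = 0.0708
Q = 20.98, so δQ = 0.0708 × 20.98 = 1.49.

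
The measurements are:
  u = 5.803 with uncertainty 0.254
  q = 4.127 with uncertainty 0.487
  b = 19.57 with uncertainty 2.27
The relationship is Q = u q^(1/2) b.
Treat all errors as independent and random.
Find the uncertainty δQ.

31.7

Q is a product of powers, so relative uncertainties combine in quadrature:
  (1·δu/u)² = (1×0.0438)² = 0.00192;  (½·δq/q)² = (0.5×0.118)² = 0.00348;  (1·δb/b)² = (1×0.116)² = 0.0135
δQ/Q = √(0.0189) = 0.137
Q = 230.7, so δQ = 0.137 × 230.7 = 31.7.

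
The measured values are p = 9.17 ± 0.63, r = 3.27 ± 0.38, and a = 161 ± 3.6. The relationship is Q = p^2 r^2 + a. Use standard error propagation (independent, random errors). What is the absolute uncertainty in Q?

Let w = p^2·r^2 = 899. δw/w = √((2·δp/p)² + (2·δr/r)²) = √(0.0189 + 0.0540) = 0.270, so δw = 243.
Q = w + a: δQ = √(δw² + δa²) = √(58900 + 13.0) = 243

243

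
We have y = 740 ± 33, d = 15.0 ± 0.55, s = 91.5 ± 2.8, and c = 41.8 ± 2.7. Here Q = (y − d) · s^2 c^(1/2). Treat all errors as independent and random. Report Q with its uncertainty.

(3.92 ± 0.325) × 10^7

Let u = y − d = 725. δu = √(δy² + δd²) = √(1090 + 0.303) = 33.0, so δu/u = 0.0455.
Q is then a monomial in u, s, c:
δQ/Q = √((δu/u)² + (2·δs/s)² + (½·δc/c)²) = √(0.00207 + 0.00375 + 0.00104) = 0.0828
Q = 3.92e+07, so δQ = 0.0828 × 3.92e+07 = 3.25e+06.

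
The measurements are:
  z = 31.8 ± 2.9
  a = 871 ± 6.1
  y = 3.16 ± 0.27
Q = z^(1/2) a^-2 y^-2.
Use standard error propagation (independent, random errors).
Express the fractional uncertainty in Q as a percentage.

17.7%

Products/powers → add relative errors in quadrature, weighted by exponent:
  (½·δz/z)² = (0.5×0.0912)² = 0.00208;  (-2·δa/a)² = (-2×0.00700)² = 0.000196;  (-2·δy/y)² = (-2×0.0854)² = 0.0292
δQ/Q = √(0.0315) = 0.177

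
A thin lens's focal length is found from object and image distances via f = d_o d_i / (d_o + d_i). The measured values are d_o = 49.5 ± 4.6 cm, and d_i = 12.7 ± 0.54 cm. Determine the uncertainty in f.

0.392 cm

∂f/∂d_o = (d_i/(d_o+d_i))² = 0.0417;  ∂f/∂d_i = (d_o/(d_o+d_i))² = 0.633
δf = √((∂f/∂d_o · δd_o)² + (∂f/∂d_i · δd_i)²) = √(0.0368 + 0.117) = 0.392 cm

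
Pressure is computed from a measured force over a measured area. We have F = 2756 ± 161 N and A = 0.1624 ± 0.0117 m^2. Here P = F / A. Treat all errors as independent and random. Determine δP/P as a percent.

For a monomial P ∝ F, A^-1, fractional errors add in quadrature:
  (1·δF/F)² = (1×0.0584)² = 0.00341;  (-1·δA/A)² = (-1×0.0720)² = 0.00519
δP/P = √(0.00860) = 0.0928

9.28%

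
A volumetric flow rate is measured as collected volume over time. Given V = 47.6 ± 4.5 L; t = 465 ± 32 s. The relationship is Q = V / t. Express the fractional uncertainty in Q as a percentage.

11.7%

For a monomial Q ∝ V, t^-1, fractional errors add in quadrature:
  (1·δV/V)² = (1×0.0945)² = 0.00894;  (-1·δt/t)² = (-1×0.0688)² = 0.00474
δQ/Q = √(0.0137) = 0.117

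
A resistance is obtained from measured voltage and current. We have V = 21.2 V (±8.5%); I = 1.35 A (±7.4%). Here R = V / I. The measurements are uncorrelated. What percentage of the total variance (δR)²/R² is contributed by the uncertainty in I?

43.1%

(δR/R)² = (1·δV/V)² + (-1·δI/I)²
  V term: (1×0.0850)² = 0.00723
  I term: (-1×0.0740)² = 0.00548
Total = 0.0127. Share from I = 0.00548/0.0127 = 0.431.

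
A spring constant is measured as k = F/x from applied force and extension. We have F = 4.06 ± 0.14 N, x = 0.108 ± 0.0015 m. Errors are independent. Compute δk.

1.40 N/m

k is a product of powers, so relative uncertainties combine in quadrature:
  (1·δF/F)² = (1×0.0345)² = 0.00119;  (-1·δx/x)² = (-1×0.0139)² = 0.000193
δk/k = √(0.00138) = 0.0372
k = 37.6 N/m, so δk = 0.0372 × 37.6 = 1.40 N/m.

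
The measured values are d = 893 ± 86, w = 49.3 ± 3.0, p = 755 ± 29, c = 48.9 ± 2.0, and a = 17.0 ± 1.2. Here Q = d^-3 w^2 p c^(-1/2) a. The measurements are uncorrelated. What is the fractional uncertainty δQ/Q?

0.324

Since Q is a product/quotient, work with relative uncertainties:
  (-3·δd/d)² = (-3×0.0963)² = 0.0835;  (2·δw/w)² = (2×0.0609)² = 0.0148;  (1·δp/p)² = (1×0.0384)² = 0.00148;  (−½·δc/c)² = (-0.5×0.0409)² = 0.000418;  (1·δa/a)² = (1×0.0706)² = 0.00498
δQ/Q = √(0.105) = 0.324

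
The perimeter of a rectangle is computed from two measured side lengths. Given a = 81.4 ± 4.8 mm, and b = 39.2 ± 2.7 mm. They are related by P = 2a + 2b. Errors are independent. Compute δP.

Each term contributes (cᵢ δxᵢ)² to (δP)²:
  (2·δa)² = 92.2;  (2·δb)² = 29.2
δP = √(121) = 11.0 mm

11.0 mm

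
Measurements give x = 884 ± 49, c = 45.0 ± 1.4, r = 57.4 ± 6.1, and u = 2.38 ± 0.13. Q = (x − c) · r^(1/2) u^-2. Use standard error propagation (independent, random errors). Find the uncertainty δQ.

151

Let w = x − c = 839. δw = √(δx² + δc²) = √(2400 + 1.96) = 49.0, so δw/w = 0.0584.
Q is then a monomial in w, r, u:
δQ/Q = √((δw/w)² + (½·δr/r)² + (-2·δu/u)²) = √(0.00341 + 0.00282 + 0.0119) = 0.135
Q = 1120, so δQ = 0.135 × 1120 = 151.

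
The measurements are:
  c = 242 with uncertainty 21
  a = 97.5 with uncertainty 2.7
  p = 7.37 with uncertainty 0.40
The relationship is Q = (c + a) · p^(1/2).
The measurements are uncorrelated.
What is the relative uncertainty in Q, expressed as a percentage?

6.80%

Let u = c + a = 340. δu = √(δc² + δa²) = √(441 + 7.29) = 21.2, so δu/u = 0.0624.
Q is then a monomial in u, p:
δQ/Q = √((δu/u)² + (½·δp/p)²) = √(0.00389 + 0.000736) = 0.0680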